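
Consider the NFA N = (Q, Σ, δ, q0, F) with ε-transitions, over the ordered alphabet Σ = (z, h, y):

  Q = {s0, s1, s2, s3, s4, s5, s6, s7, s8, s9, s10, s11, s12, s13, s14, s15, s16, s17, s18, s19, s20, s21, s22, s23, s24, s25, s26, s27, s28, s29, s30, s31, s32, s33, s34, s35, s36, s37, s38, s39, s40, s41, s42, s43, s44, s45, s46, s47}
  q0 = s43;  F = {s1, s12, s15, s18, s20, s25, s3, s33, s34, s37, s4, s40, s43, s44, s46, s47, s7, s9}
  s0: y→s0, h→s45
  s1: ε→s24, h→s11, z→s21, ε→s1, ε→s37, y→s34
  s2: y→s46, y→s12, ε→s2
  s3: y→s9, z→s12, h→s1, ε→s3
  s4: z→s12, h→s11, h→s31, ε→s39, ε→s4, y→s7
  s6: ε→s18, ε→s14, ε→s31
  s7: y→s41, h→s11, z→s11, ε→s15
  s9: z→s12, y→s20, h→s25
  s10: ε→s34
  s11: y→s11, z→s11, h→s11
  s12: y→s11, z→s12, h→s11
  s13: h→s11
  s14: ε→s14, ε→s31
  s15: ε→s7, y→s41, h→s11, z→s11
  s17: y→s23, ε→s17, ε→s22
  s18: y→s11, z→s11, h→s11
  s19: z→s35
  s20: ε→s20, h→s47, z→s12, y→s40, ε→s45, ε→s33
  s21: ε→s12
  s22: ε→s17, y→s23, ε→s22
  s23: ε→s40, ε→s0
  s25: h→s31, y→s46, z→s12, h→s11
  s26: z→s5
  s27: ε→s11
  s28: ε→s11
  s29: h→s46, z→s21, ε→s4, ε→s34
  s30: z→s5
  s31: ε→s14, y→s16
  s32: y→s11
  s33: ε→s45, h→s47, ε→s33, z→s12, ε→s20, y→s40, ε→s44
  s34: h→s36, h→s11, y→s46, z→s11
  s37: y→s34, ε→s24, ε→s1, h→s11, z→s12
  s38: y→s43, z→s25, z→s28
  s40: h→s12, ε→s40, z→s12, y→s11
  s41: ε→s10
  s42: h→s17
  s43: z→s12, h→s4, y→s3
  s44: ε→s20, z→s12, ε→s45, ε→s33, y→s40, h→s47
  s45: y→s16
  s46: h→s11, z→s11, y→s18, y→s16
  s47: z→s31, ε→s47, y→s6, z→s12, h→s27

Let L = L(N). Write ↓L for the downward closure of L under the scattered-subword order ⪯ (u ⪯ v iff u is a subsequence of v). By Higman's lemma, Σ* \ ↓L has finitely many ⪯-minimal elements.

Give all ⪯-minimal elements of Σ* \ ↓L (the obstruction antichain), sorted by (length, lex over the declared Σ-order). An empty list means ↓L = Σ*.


|Q|=48, |F|=18, |δ|=123 (42 ε).
min D↑ (15 st, q0=0, F={4}): 0:z→1,h→2,y→3 1:z→1,h→4,y→4 2:z→1,h→4,y→5 3:z→1,h→6,y→7 4:z→4,h→4,y→4 5:z→4,h→4,y→8 6:z→1,h→4,y→8 7:z→1,h→9,y→10 8:z→4,h→4,y→11 9:z→1,h→4,y→11 10:z→1,h→12,y→13 11:z→4,h→4,y→14 12:z→1,h→4,y→14 13:z→1,h→1,y→4 14:z→4,h→4,y→4 [Hopcroft].
'zh': N↓-sim [31, 6, 1] end={s11} ∉↓L; 2/2 deletions ∈↓L.
'zy': |S_i|=[31, 6, 2] end={s11,s16} ∉↓L; 2/2 del acc.
'hh': N↓-sim [31, 23, 6] end={s11,s14,s16,s27,s31,s36} rej; 2/2 deletions ∈↓L.
'hyz': run [31, 23, 13, 1] end={s11} ∉↓L; 3/3 single-dels accept.
'yyyyy': |S_i|=[31, 28, 21, 15, 8, 2] end={s11,s16} — reject; 5/5 del acc.
5 words, ⪯-incomp.

A = [zh, zy, hh, hyz, yyyyy].


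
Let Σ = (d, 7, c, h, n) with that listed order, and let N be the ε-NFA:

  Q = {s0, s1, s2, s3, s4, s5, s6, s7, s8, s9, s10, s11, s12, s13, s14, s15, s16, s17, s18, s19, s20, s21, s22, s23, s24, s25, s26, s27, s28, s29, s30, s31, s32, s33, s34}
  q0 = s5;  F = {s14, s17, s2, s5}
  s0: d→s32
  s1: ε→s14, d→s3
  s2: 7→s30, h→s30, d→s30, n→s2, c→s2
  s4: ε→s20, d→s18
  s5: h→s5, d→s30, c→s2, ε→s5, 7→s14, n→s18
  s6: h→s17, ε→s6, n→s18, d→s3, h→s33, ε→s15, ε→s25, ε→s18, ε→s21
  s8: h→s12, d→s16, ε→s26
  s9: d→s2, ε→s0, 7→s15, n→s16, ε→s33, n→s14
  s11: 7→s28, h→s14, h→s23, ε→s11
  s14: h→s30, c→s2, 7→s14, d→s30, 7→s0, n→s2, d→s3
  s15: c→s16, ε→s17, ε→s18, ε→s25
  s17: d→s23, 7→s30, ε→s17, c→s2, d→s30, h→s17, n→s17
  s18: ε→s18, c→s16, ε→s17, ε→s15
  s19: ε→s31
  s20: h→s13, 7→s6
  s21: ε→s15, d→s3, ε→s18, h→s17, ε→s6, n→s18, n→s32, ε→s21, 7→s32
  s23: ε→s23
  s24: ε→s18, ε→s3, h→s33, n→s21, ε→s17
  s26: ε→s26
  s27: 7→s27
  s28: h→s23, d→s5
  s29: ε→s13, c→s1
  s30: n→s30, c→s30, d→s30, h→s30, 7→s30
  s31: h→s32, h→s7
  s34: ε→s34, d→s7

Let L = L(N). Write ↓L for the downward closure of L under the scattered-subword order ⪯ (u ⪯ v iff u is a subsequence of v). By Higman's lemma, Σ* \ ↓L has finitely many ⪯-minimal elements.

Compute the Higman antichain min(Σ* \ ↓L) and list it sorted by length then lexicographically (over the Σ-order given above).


|Q|=35, |F|=4, |δ|=93 (31 ε).
min D↑ (5 st, q0=0, F={1}): 0:d→1,7→2,c→3,h→0,n→4 1:d→1,7→1,c→1,h→1,n→1 2:d→1,7→2,c→3,h→1,n→3 3:d→1,7→1,c→3,h→1,n→3 4:d→1,7→1,c→3,h→4,n→4 (ε-aug+det+¬).
'd': run [13, 4] end={s23,s3,s30,s32} — reject; 1/1 single-dels accept.
'7h': N↓-sim [13, 6, 1] end={s30} rej; 2/2 deletions ∈↓L.
'c7': run [13, 3, 1] end={s30} — reject; 2/2 del acc.
'ch': |S_i|=[13, 3, 1] end={s30} rej; 2/2 single-dels accept.
'n7': N↓-sim [13, 8, 1] end={s30} ∉↓L; 2/2 deletions ∈↓L.
5 minimals (antichain).

Antichain: [d, 7h, c7, ch, n7].


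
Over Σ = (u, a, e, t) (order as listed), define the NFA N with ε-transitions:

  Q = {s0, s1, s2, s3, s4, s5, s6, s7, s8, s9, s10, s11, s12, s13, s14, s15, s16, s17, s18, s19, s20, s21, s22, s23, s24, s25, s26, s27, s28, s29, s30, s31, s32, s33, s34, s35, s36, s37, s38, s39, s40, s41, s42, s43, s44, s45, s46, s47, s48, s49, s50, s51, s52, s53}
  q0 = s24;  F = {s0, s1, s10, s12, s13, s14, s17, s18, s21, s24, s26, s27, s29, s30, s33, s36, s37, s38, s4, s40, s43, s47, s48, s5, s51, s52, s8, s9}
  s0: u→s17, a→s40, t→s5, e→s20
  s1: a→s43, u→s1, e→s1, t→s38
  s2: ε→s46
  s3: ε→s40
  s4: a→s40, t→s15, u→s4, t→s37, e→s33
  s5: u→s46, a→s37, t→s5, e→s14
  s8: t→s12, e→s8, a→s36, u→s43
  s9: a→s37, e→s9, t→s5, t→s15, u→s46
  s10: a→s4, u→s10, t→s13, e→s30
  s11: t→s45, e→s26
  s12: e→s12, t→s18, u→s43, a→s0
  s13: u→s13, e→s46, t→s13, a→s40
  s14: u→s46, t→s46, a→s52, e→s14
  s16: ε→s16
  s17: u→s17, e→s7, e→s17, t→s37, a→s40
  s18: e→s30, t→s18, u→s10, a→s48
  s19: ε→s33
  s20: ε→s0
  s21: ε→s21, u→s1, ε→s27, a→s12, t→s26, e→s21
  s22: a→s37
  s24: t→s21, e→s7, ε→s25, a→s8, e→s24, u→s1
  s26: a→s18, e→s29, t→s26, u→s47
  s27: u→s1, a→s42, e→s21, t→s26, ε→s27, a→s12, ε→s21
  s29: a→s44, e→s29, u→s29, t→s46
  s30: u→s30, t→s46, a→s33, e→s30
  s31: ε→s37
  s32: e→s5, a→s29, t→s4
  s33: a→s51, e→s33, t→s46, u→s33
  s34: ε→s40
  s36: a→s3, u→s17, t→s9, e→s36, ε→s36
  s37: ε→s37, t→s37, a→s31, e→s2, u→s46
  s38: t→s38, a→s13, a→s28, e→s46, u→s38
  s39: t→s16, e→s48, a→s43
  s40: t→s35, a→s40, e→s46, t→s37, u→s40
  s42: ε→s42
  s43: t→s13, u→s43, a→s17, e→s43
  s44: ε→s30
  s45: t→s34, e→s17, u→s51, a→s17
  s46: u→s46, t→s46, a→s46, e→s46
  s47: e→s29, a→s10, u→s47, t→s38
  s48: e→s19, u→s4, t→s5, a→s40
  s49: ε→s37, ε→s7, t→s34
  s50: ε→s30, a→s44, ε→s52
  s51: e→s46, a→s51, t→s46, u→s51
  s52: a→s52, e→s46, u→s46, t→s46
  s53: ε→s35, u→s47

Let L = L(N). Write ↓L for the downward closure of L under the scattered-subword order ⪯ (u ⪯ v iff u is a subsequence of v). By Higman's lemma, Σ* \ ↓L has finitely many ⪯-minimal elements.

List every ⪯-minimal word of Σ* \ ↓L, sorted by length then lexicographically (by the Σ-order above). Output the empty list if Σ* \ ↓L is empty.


A = [ute, aaae, aatu, ttet].

|Q|=54, |F|=28, |δ|=160 (21 ε).
min D↑ (28 st, q0=0, F={11}): 0:u→1,a→2,e→0,t→3 1:u→1,a→4,e→1,t→5 2:u→4,a→6,e→2,t→7 3:u→1,a→7,e→3,t→8 4:u→4,a→9,e→4,t→10 5:u→5,a→10,e→11,t→5 6:u→9,a→12,e→6,t→13 7:u→4,a→14,e→7,t→15 8:u→16,a→15,e→17,t→8 9:u→9,a→12,e→9,t→18 10:u→10,a→12,e→11,t→10 11:u→11,a→11,e→11,t→11 12:u→12,a→12,e→11,t→18 13:u→11,a→18,e→13,t→19 14:u→9,a→12,e→14,t→19 15:u→20,a→21,e→22,t→15 16:u→16,a→20,e→17,t→5 17:u→17,a→22,e→17,t→11 18:u→11,a→18,e→11,t→18 19:u→11,a→18,e→23,t→19 20:u→20,a→24,e→22,t→10 21:u→24,a→12,e→25,t→19 22:u→22,a→25,e→22,t→11 23:u→11,a→26,e→23,t→11 24:u→24,a→12,e→25,t→18 25:u→25,a→27,e→25,t→11 26:u→11,a→26,e→11,t→11 27:u→27,a→27,e→11,t→11.
'ute': run [41, 22, 10, 2] end={s2,s46} ∉↓L; 3/3 single-dels accept.
'aaae': N↓-sim [41, 32, 22, 9, 2] end={s2,s46} rej; 4/4 del acc.
'aatu': run [41, 32, 22, 10, 1] end={s46} rej; 4/4 deletions ∈↓L.
'ttet': |S_i|=[41, 36, 25, 10, 1] end={s46} ∉↓L; 4/4 single-dels accept.
4 obstructions.


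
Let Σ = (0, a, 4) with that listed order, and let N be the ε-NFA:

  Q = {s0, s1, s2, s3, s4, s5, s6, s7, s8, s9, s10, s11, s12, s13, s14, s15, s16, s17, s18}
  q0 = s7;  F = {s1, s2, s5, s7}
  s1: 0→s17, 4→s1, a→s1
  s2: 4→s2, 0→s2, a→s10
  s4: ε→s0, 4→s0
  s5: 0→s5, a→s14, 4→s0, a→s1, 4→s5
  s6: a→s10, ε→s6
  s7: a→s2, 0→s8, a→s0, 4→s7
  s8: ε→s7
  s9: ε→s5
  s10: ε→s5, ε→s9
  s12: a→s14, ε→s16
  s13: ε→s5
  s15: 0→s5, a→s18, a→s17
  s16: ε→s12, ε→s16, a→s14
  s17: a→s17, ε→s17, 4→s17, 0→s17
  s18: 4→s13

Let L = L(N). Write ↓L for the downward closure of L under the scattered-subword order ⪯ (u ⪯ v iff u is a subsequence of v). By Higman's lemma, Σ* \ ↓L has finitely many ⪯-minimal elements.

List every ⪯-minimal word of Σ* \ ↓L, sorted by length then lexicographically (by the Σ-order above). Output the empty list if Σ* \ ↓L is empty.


A = [aaa0].

|Q|=19, |F|=4, |δ|=37 (11 ε).
min D↑ (5 st, q0=0, F={4}): 0:0→0,a→1,4→0 1:0→1,a→2,4→1 2:0→2,a→3,4→2 3:0→4,a→3,4→3 4:0→4,a→4,4→4 (ε-aug+det+¬).
'aaa0': N↓-sim [10, 8, 7, 3, 1] end={s17} ∉↓L; 4/4 del acc.
1 minimals (antichain).


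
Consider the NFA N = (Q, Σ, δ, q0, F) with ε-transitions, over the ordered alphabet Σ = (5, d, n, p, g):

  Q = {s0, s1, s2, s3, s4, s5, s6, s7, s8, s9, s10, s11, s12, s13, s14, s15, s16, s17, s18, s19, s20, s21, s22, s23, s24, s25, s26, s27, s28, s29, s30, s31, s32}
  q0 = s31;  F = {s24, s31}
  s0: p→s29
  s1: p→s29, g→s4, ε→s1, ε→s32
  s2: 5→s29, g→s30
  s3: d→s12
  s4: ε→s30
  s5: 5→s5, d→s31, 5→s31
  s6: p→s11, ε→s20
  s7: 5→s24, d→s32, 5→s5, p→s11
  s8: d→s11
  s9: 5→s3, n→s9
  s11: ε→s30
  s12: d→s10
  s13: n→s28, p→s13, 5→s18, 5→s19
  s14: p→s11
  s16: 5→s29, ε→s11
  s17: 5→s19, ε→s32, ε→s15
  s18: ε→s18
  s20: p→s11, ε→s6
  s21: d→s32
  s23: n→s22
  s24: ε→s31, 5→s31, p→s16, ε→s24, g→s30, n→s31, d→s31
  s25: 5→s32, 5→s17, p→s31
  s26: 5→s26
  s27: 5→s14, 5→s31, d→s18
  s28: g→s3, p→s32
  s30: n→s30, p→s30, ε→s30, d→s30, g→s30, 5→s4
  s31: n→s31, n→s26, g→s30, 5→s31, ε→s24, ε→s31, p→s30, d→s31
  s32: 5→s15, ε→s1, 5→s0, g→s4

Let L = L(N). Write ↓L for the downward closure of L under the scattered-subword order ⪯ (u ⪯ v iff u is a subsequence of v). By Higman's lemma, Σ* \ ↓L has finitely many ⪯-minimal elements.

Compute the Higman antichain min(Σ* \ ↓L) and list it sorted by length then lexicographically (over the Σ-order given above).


min(Σ*\↓L) = [p, g].

|Q|=33, |F|=2, |δ|=72 (16 ε).
min D↑ (2 st, q0=0, F={1}): 0:5→0,d→0,n→0,p→1,g→1 1:5→1,d→1,n→1,p→1,g→1 [Hopcroft].
'p': N↓-sim [8, 5] end={s11,s16,s29,s30,s4} rej; 1/1 del acc.
'g': run [8, 2] end={s30,s4} rej; 1/1 deletions ∈↓L.
2 obstructions.


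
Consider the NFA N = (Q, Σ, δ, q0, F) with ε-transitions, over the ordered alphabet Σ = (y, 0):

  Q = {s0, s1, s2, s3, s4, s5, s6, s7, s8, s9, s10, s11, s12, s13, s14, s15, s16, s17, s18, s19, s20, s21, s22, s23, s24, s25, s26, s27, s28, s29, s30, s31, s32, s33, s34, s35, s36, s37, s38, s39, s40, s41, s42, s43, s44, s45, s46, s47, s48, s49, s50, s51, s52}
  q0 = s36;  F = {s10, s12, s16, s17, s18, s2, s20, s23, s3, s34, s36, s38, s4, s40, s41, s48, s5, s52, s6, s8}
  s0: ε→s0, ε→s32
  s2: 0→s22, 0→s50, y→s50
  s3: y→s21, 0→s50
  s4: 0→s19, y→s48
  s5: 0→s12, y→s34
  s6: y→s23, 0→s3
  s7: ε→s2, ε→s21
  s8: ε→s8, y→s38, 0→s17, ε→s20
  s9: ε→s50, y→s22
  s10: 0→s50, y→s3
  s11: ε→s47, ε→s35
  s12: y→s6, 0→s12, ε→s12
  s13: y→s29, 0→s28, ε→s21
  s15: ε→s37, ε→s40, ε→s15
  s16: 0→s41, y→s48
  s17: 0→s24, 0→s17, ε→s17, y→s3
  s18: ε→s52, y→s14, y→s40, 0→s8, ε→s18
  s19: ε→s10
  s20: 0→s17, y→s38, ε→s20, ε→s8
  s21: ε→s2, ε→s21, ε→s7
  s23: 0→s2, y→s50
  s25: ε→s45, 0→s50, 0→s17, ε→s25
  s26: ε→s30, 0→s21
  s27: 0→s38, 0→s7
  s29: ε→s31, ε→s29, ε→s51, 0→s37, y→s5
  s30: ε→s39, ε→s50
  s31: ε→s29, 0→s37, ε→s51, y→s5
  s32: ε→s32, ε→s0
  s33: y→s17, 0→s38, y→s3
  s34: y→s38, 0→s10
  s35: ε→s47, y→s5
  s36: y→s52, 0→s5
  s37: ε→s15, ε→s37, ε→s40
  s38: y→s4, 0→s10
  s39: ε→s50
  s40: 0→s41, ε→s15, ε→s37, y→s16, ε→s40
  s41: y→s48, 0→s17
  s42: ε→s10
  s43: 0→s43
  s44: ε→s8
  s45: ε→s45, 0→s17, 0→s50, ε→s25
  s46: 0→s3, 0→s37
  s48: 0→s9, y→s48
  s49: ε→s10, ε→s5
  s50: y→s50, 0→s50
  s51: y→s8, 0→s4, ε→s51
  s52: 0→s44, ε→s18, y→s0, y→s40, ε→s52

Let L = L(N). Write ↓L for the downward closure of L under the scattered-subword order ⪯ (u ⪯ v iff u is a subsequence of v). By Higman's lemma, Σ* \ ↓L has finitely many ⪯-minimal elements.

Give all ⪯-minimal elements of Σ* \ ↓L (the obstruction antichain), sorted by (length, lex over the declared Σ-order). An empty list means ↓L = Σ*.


|Q|=53, |F|=20, |δ|=121 (52 ε).
min D↑ (19 st, q0=0, F={16}): 0:y→1,0→2 1:y→3,0→4 2:y→5,0→6 3:y→7,0→8 4:y→9,0→10 5:y→9,0→11 6:y→12,0→6 7:y→13,0→8 8:y→13,0→10 9:y→14,0→11 10:y→15,0→10 11:y→15,0→16 12:y→17,0→15 13:y→13,0→16 14:y→13,0→11 15:y→18,0→16 16:y→16,0→16 17:y→16,0→18 18:y→16,0→16 (ε-aug+det+¬).
'0y00': run [33, 23, 15, 9, 2] end={s22,s50} ∉↓L; 4/4 single-dels accept.
'yyyy0': run [33, 30, 23, 15, 8, 3] end={s22,s50,s9} — reject; 5/5 single-dels accept.
'yy0y0': |S_i|=[33, 30, 23, 13, 8, 3] end={s22,s50,s9} — reject; 5/5 del acc.
'y00y0': |S_i|=[33, 30, 18, 11, 6, 2] end={s22,s50} rej; 5/5 deletions ∈↓L.
'00yyy': |S_i|=[33, 23, 14, 8, 6, 1] end={s50} ∉↓L; 5/5 single-dels accept.
5 minimals (antichain).

Antichain: [0y00, yyyy0, yy0y0, y00y0, 00yyy].


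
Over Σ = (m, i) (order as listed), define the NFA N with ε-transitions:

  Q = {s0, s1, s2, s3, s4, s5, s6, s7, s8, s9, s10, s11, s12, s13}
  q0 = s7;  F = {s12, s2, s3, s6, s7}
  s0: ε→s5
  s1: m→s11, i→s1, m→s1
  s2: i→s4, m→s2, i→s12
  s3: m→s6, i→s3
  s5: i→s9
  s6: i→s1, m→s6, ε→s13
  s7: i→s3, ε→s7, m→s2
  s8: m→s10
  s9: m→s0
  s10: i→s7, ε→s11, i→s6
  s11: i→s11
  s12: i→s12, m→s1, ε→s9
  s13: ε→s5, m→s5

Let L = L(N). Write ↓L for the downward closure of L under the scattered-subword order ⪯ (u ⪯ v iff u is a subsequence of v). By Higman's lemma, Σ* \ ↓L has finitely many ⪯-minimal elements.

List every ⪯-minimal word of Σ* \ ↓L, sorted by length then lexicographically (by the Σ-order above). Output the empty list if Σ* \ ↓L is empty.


Antichain: [mim, imi].

|Q|=14, |F|=5, |δ|=27 (6 ε).
min D↑ (6 st, q0=0, F={5}): 0:m→1,i→2 1:m→1,i→3 2:m→4,i→2 3:m→5,i→3 4:m→4,i→5 5:m→5,i→5 [Hopcroft].
'mim': N↓-sim [12, 10, 7, 5] end={s0,s1,s11,s5,s9} rej; 3/3 single-dels accept.
'imi': N↓-sim [12, 10, 7, 5] end={s0,s1,s11,s5,s9} ∉↓L; 3/3 del acc.
2 obstructions.


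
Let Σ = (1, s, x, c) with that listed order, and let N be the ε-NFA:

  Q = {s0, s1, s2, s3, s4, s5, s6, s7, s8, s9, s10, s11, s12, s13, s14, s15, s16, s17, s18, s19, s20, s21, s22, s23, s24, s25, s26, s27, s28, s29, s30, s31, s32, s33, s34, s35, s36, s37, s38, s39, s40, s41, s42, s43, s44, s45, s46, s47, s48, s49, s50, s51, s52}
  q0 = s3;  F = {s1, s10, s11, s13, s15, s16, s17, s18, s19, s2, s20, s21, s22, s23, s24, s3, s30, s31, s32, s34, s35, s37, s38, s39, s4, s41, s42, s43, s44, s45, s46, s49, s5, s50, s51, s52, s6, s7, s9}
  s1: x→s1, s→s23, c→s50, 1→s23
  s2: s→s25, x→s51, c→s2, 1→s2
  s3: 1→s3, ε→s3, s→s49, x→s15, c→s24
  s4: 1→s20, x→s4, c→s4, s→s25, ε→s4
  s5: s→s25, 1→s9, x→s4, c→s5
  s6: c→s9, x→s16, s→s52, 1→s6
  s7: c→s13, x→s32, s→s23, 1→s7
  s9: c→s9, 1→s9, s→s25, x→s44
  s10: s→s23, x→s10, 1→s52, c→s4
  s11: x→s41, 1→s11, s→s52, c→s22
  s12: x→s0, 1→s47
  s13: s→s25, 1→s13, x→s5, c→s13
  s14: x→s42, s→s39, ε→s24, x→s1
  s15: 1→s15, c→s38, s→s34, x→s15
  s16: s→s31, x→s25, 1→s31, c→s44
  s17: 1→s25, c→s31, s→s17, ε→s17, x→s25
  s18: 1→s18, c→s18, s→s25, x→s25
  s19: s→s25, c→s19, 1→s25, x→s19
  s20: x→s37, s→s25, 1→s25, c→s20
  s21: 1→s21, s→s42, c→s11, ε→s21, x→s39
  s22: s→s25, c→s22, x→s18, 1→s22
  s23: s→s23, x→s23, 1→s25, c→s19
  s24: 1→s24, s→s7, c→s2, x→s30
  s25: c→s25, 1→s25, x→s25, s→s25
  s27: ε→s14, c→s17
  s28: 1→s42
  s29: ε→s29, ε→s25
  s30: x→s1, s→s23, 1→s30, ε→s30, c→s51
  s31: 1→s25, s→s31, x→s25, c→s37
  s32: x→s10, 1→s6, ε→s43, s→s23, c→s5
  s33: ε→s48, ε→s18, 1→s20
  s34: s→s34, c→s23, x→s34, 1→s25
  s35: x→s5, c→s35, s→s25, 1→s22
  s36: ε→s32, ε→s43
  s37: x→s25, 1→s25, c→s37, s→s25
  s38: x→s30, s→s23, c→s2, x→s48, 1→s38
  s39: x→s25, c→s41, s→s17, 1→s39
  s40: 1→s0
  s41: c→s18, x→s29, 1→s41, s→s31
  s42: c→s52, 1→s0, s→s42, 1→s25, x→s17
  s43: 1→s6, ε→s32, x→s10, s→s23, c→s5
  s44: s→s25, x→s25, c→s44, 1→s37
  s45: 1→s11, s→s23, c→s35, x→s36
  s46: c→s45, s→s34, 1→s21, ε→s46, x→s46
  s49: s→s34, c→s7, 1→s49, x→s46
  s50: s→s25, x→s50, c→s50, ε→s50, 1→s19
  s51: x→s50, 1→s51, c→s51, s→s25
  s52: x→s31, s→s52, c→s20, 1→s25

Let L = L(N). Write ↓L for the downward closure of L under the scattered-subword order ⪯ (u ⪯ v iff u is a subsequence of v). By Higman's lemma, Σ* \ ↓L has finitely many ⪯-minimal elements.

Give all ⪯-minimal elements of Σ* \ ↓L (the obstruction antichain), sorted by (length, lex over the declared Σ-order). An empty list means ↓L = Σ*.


|Q|=53, |F|=39, |δ|=188 (17 ε).
min D↑ (39 st, q0=0, F={10}): 0:1→0,s→1,x→2,c→3 1:1→1,s→4,x→5,c→6 2:1→2,s→4,x→2,c→7 3:1→3,s→6,x→8,c→9 4:1→10,s→4,x→4,c→11 5:1→12,s→4,x→5,c→13 6:1→6,s→11,x→14,c→15 7:1→7,s→11,x→8,c→9 8:1→8,s→11,x→16,c→17 9:1→9,s→10,x→17,c→9 10:1→10,s→10,x→10,c→10 11:1→10,s→11,x→11,c→18 12:1→12,s→19,x→20,c→21 13:1→21,s→11,x→14,c→22 14:1→23,s→11,x→24,c→25 15:1→15,s→10,x→25,c→15 16:1→11,s→11,x→16,c→26 17:1→17,s→10,x→26,c→17 18:1→10,s→10,x→18,c→18 19:1→10,s→19,x→27,c→28 20:1→20,s→27,x→10,c→29 21:1→21,s→28,x→29,c→30 22:1→30,s→10,x→25,c→22 23:1→23,s→28,x→31,c→32 24:1→28,s→11,x→24,c→33 25:1→32,s→10,x→33,c→25 26:1→18,s→10,x→26,c→26 27:1→10,s→27,x→10,c→34 28:1→10,s→28,x→34,c→35 29:1→29,s→34,x→10,c→36 30:1→30,s→10,x→36,c→30 31:1→34,s→34,x→10,c→37 32:1→32,s→10,x→37,c→32 33:1→35,s→10,x→33,c→33 34:1→10,s→34,x→10,c→38 35:1→10,s→10,x→38,c→35 36:1→36,s→10,x→10,c→36 37:1→38,s→10,x→10,c→37 38:1→10,s→10,x→10,c→38 (ε-aug+det+¬).
'ss1': N↓-sim [44, 34, 11, 2] end={s0,s25} ∉↓L; 3/3 del acc.
'xs1': |S_i|=[44, 39, 11, 2] end={s0,s25} — reject; 3/3 single-dels accept.
'ccs': |S_i|=[44, 34, 15, 1] end={s25} — reject; 3/3 deletions ∈↓L.
'sx1xx': run [44, 34, 31, 19, 10, 2] end={s25,s29} ∉↓L; 5/5 deletions ∈↓L.
'cxx11': |S_i|=[44, 34, 25, 14, 7, 1] end={s25} ∉↓L; 5/5 del acc.
5 obstructions.

min(Σ*\↓L) = [ss1, xs1, ccs, sx1xx, cxx11].


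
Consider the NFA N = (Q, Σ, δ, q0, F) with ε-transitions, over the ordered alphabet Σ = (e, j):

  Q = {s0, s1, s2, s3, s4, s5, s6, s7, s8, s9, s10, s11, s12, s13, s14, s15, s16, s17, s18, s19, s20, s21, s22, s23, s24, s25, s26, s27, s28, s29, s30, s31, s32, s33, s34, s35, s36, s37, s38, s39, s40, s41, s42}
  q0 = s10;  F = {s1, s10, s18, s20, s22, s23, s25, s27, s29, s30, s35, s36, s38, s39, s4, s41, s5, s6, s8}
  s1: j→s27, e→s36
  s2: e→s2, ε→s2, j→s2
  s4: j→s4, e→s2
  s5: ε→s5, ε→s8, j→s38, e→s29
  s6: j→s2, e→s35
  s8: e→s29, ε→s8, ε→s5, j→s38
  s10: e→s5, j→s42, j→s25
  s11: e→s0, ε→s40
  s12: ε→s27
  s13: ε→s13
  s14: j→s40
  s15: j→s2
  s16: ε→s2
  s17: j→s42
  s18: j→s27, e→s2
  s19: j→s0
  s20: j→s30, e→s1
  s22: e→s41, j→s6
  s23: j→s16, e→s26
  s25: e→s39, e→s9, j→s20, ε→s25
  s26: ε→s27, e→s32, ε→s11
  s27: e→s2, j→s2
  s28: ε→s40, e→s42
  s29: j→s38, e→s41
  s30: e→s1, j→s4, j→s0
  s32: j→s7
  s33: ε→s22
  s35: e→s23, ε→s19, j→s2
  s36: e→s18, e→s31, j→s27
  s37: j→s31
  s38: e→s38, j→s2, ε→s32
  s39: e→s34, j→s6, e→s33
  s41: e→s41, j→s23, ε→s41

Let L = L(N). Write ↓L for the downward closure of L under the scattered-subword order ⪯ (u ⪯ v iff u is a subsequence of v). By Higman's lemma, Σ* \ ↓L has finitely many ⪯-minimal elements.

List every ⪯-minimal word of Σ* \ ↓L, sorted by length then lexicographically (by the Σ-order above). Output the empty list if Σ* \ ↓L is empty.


A = [ejj, jjeje, jjjje, eeejee, jjeeee].

|Q|=43, |F|=19, |δ|=71 (17 ε).
min D↑ (19 st, q0=0, F={8}): 0:e→1,j→2 1:e→3,j→4 2:e→5,j→6 3:e→7,j→4 4:e→4,j→8 5:e→9,j→10 6:e→11,j→12 7:e→7,j→13 8:e→8,j→8 9:e→7,j→10 10:e→14,j→8 11:e→15,j→16 12:e→11,j→17 13:e→16,j→8 14:e→13,j→8 15:e→18,j→16 16:e→8,j→8 17:e→8,j→17 18:e→8,j→16 [Hopcroft].
'ejj': run [33, 27, 14, 4] end={s0,s16,s2,s7} rej; 3/3 single-dels accept.
'jjeje': run [33, 29, 20, 16, 5, 1] end={s2} — reject; 5/5 single-dels accept.
'jjjje': |S_i|=[33, 29, 20, 11, 4, 1] end={s2} ∉↓L; 5/5 single-dels accept.
'eeejee': N↓-sim [33, 27, 22, 16, 10, 8, 4] end={s0,s2,s32,s7} rej; 6/6 del acc.
'jjeeee': run [33, 29, 20, 16, 13, 10, 4] end={s0,s2,s32,s7} ∉↓L; 6/6 del acc.
5 obstructions.


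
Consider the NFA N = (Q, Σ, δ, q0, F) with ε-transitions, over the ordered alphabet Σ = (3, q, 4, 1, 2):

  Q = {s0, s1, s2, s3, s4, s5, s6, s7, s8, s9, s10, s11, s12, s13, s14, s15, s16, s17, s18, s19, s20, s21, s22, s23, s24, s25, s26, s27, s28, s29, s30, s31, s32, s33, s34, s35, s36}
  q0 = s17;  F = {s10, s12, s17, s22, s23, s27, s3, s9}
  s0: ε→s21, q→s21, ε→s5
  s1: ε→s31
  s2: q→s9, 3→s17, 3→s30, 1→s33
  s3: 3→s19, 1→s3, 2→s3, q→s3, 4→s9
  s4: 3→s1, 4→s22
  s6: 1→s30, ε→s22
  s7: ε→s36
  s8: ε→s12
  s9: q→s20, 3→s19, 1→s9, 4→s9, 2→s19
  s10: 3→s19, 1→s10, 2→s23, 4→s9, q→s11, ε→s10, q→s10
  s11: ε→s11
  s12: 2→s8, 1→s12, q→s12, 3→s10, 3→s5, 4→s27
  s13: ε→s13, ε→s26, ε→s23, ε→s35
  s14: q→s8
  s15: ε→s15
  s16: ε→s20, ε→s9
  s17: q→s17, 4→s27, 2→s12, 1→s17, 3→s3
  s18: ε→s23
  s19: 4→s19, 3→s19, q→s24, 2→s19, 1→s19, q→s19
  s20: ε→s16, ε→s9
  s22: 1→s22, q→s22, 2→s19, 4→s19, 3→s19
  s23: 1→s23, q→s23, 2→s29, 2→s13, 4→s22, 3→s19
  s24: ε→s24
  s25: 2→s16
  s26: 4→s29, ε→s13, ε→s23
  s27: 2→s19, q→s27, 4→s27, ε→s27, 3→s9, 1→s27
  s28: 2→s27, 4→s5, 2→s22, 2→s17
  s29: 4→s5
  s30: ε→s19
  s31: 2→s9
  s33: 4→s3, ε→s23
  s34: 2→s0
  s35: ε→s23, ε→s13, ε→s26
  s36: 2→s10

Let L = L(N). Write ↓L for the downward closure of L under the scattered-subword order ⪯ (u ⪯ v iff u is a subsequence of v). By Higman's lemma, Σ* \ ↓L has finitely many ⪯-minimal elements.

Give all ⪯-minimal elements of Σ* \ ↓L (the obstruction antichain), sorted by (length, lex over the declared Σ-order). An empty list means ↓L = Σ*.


A = [33, 42, 23244].

|Q|=37, |F|=8, |δ|=96 (27 ε).
min D↑ (9 st, q0=0, F={4}): 0:3→1,q→0,4→2,1→0,2→3 1:3→4,q→1,4→5,1→1,2→1 2:3→5,q→2,4→2,1→2,2→4 3:3→6,q→3,4→2,1→3,2→3 4:3→4,q→4,4→4,1→4,2→4 5:3→4,q→5,4→5,1→5,2→4 6:3→4,q→6,4→5,1→6,2→7 7:3→4,q→7,4→8,1→7,2→7 8:3→4,q→8,4→4,1→8,2→4 [Hopcroft].
'33': N↓-sim [19, 15, 2] end={s19,s24} — reject; 2/2 deletions ∈↓L.
'42': |S_i|=[19, 9, 2] end={s19,s24} — reject; 2/2 single-dels accept.
'23244': run [19, 18, 14, 9, 5, 3] end={s19,s24,s5} ∉↓L; 5/5 deletions ∈↓L.
3 words, ⪯-incomp.


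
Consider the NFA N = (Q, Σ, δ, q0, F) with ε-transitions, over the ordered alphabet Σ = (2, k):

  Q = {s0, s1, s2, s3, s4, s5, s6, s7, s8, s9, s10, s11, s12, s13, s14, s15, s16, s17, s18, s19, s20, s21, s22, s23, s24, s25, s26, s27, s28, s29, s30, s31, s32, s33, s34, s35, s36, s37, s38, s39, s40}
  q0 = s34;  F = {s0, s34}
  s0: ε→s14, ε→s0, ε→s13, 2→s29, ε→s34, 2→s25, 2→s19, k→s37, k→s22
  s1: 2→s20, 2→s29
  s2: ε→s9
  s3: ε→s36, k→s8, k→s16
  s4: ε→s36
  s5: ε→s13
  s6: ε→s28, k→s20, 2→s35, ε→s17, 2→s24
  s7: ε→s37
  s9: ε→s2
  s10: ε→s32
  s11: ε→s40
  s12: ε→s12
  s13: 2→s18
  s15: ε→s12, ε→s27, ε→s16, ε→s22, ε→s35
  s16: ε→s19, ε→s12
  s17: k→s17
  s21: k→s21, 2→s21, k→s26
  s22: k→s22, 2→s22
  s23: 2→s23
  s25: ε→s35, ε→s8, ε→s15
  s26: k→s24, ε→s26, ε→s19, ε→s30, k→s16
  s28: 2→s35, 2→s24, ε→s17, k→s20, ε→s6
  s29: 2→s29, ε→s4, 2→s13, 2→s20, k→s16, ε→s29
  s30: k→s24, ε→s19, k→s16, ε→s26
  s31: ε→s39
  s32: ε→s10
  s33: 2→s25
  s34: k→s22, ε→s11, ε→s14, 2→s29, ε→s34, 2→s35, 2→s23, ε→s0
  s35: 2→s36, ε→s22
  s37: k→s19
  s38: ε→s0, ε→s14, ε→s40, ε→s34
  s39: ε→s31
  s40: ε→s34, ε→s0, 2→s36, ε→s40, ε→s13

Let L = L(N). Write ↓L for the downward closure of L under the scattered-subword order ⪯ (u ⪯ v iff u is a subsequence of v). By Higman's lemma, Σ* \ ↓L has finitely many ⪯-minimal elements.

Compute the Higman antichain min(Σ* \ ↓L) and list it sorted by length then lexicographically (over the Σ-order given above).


min(Σ*\↓L) = [2, k].

|Q|=41, |F|=2, |δ|=89 (50 ε).
min D↑ (2 st, q0=0, F={1}): 0:2→1,k→1 1:2→1,k→1 (ε-aug+det+¬).
'2': |S_i|=[22, 16] end={s12,s13,s15,s16,s18,s19,s20,s22,s23,s25,s27,s29,…} — reject; 1/1 del acc.
'k': run [22, 5] end={s12,s16,s19,s22,s37} ∉↓L; 1/1 single-dels accept.
2 words, ⪯-incomp.


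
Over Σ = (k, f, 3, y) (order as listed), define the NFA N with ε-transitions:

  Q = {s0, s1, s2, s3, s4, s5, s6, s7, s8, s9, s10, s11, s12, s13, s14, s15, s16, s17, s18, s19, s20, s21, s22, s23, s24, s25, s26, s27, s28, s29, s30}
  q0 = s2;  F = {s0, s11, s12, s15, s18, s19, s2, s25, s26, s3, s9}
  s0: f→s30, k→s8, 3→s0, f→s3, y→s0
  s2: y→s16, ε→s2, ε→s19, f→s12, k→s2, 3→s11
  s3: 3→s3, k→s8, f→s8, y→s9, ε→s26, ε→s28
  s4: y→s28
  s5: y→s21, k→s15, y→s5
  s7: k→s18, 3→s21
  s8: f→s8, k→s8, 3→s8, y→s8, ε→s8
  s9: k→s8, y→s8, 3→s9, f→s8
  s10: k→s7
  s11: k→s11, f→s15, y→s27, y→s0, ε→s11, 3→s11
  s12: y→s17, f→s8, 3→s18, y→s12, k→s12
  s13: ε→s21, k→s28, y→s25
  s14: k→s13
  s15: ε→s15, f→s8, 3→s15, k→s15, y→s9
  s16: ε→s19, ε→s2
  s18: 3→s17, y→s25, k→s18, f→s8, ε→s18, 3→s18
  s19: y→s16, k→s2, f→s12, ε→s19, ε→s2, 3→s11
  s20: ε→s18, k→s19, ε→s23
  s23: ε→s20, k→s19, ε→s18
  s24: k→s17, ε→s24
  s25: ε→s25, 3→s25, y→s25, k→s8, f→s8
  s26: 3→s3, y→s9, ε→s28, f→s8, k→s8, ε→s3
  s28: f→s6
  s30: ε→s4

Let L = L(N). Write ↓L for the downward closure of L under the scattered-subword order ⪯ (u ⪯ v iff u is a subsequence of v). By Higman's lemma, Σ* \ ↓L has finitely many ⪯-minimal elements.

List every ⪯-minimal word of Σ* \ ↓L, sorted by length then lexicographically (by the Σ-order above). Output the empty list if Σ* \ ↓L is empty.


min(Σ*\↓L) = [ff, 3yk, 3fyy].

|Q|=31, |F|=11, |δ|=88 (22 ε).
min D↑ (10 st, q0=0, F={3}): 0:k→0,f→1,3→2,y→0 1:k→1,f→3,3→4,y→1 2:k→2,f→5,3→2,y→6 3:k→3,f→3,3→3,y→3 4:k→4,f→3,3→4,y→7 5:k→5,f→3,3→5,y→8 6:k→3,f→9,3→6,y→6 7:k→3,f→3,3→7,y→7 8:k→3,f→3,3→8,y→3 9:k→3,f→3,3→9,y→8 (ε-aug+det+¬).
'ff': |S_i|=[19, 13, 2] end={s6,s8} — reject; 2/2 del acc.
'3yk': |S_i|=[19, 15, 11, 1] end={s8} ∉↓L; 3/3 del acc.
'3fyy': run [19, 15, 9, 4, 1] end={s8} ∉↓L; 4/4 del acc.
3 obstructions.


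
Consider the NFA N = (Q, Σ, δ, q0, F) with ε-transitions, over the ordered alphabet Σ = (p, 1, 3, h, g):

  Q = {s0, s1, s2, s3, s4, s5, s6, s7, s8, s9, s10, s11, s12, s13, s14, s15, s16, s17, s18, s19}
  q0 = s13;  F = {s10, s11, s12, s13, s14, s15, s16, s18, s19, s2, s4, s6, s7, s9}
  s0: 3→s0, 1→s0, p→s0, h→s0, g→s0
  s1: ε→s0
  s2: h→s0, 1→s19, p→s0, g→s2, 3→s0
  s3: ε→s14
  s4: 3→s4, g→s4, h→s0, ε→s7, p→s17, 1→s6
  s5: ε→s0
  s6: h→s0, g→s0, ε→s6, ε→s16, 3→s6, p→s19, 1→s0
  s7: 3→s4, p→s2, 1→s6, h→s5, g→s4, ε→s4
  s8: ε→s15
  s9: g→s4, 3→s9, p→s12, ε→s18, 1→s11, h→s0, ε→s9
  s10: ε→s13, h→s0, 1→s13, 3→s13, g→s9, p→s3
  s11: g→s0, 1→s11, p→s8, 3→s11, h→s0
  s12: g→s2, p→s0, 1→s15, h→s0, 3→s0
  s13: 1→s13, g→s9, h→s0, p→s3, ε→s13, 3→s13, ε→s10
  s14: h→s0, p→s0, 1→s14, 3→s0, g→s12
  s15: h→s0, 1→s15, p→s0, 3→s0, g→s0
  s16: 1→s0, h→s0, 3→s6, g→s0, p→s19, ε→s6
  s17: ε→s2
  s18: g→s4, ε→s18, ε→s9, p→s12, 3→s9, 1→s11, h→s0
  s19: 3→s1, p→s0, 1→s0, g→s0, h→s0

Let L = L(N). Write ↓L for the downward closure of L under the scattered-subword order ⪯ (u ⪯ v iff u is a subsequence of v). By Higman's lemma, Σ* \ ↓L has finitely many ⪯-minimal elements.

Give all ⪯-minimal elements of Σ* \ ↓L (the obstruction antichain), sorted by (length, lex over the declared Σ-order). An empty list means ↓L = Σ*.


A = [h, pp, p3, g1g, gg11].

|Q|=20, |F|=14, |δ|=92 (17 ε).
min D↑ (11 st, q0=0, F={2}): 0:p→1,1→0,3→0,h→2,g→3 1:p→2,1→1,3→2,h→2,g→4 2:p→2,1→2,3→2,h→2,g→2 3:p→4,1→5,3→3,h→2,g→6 4:p→2,1→7,3→2,h→2,g→8 5:p→7,1→5,3→5,h→2,g→2 6:p→8,1→9,3→6,h→2,g→6 7:p→2,1→7,3→2,h→2,g→2 8:p→2,1→10,3→2,h→2,g→8 9:p→10,1→2,3→9,h→2,g→2 10:p→2,1→2,3→2,h→2,g→2 (ε-aug+det+¬).
'h': N↓-sim [20, 2] end={s0,s5} ∉↓L; 1/1 single-dels accept.
'pp': |S_i|=[20, 10, 1] end={s0} ∉↓L; 2/2 single-dels accept.
'p3': |S_i|=[20, 10, 2] end={s0,s1} rej; 2/2 single-dels accept.
'g1g': N↓-sim [20, 16, 8, 1] end={s0} rej; 3/3 single-dels accept.
'gg11': run [20, 16, 10, 5, 1] end={s0} ∉↓L; 4/4 single-dels accept.
5 minimals (antichain).


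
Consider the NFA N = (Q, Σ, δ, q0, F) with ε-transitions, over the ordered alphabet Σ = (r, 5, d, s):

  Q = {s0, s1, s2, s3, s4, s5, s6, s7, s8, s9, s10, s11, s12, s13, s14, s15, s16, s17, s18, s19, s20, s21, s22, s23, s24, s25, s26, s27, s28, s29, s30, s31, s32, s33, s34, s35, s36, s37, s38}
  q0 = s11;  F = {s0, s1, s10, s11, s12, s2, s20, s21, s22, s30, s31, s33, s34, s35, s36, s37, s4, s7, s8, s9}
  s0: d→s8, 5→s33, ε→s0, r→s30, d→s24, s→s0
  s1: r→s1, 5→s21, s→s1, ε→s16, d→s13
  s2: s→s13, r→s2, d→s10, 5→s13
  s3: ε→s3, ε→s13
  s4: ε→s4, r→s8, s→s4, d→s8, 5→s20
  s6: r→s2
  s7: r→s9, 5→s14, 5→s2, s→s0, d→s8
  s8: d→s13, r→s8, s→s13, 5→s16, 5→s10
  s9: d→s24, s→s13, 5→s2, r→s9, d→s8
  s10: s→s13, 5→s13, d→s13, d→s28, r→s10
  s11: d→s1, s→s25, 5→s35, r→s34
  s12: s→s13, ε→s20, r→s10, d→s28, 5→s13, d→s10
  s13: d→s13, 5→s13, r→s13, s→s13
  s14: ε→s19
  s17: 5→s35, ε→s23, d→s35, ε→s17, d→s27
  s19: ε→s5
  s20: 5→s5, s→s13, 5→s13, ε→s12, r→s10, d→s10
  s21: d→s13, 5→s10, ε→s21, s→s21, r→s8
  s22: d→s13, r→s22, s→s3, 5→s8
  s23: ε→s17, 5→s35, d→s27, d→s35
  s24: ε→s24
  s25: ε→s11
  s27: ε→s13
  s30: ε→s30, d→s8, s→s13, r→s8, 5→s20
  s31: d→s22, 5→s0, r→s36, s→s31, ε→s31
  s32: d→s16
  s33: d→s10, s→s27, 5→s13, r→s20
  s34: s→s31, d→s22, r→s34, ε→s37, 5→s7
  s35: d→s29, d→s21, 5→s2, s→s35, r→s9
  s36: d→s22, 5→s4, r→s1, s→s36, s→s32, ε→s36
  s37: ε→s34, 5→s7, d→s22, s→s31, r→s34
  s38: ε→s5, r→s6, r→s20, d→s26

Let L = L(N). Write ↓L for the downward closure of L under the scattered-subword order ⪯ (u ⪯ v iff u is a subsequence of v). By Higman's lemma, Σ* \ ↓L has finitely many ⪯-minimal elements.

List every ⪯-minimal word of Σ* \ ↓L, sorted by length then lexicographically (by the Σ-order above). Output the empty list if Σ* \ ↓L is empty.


Antichain: [dd, rds, 5rs, 555, 55s, rsrrd].

|Q|=39, |F|=20, |δ|=126 (22 ε).
min D↑ (19 st, q0=0, F={10}): 0:r→1,5→2,d→3,s→0 1:r→1,5→4,d→5,s→6 2:r→7,5→8,d→9,s→2 3:r→3,5→9,d→10,s→3 4:r→7,5→8,d→11,s→12 5:r→5,5→11,d→10,s→10 6:r→13,5→12,d→5,s→6 7:r→7,5→8,d→11,s→10 8:r→8,5→10,d→14,s→10 9:r→11,5→14,d→10,s→9 10:r→10,5→10,d→10,s→10 11:r→11,5→14,d→10,s→10 12:r→15,5→16,d→11,s→12 13:r→3,5→17,d→5,s→13 14:r→14,5→10,d→10,s→10 15:r→11,5→18,d→11,s→10 16:r→18,5→10,d→14,s→10 17:r→11,5→18,d→11,s→17 18:r→14,5→10,d→14,s→10 (ε-aug+det+¬).
'dd': |S_i|=[32, 11, 2] end={s13,s28} rej; 2/2 del acc.
'rds': run [32, 28, 8, 2] end={s13,s3} — reject; 3/3 single-dels accept.
'5rs': N↓-sim [32, 22, 12, 1] end={s13} — reject; 3/3 del acc.
'555': |S_i|=[32, 22, 12, 2] end={s13,s5} ∉↓L; 3/3 single-dels accept.
'55s': N↓-sim [32, 22, 12, 2] end={s13,s27} — reject; 3/3 deletions ∈↓L.
'rsrrd': |S_i|=[32, 28, 21, 16, 9, 2] end={s13,s28} ∉↓L; 5/5 deletions ∈↓L.
6 minimals (antichain).


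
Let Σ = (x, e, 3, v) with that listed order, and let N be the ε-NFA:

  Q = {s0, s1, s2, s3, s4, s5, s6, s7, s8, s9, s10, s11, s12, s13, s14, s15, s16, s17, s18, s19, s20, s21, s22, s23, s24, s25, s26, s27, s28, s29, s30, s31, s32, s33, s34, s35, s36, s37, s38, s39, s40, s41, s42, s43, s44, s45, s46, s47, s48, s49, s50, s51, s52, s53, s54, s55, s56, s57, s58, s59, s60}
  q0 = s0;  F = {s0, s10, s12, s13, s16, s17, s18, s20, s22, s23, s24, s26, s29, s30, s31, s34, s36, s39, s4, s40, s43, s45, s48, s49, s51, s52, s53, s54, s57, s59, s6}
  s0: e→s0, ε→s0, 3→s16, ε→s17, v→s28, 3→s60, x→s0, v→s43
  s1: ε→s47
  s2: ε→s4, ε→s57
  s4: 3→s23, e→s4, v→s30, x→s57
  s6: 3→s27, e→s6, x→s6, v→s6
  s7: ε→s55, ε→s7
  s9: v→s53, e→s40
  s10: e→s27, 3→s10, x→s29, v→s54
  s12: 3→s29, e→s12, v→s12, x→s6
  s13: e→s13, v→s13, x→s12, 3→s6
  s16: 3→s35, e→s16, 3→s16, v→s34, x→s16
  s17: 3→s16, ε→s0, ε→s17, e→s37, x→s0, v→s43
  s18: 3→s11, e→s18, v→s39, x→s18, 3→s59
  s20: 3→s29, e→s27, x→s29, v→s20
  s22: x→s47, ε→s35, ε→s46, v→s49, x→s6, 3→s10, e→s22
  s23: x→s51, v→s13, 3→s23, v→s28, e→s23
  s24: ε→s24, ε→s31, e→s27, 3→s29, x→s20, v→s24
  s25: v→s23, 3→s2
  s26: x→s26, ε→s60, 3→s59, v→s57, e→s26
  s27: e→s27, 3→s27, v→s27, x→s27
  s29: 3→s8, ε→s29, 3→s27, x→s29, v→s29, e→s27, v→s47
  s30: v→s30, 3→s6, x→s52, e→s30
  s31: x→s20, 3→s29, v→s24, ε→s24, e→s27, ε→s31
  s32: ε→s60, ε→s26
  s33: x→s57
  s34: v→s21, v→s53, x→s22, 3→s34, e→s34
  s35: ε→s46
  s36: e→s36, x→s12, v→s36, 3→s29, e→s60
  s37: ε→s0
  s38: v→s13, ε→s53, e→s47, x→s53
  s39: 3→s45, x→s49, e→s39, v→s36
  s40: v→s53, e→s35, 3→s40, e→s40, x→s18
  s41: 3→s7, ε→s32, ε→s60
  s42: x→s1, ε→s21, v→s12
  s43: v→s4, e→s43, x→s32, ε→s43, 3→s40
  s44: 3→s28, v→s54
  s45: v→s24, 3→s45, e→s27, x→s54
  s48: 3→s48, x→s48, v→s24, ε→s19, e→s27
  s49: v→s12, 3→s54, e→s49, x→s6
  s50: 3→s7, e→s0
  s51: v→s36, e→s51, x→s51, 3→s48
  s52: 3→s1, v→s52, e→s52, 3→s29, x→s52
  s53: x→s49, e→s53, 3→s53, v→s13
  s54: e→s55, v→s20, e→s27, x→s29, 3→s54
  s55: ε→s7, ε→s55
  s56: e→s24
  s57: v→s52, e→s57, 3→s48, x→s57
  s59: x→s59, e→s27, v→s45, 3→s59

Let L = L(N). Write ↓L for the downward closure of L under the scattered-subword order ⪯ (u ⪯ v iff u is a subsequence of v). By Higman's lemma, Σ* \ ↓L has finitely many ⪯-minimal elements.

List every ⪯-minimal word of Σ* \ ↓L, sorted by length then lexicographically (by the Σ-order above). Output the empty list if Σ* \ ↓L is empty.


min(Σ*\↓L) = [vx3e, 3vxx3, vvv33].

|Q|=61, |F|=31, |δ|=186 (29 ε).
min D↑ (30 st, q0=0, F={18}): 0:x→0,e→0,3→1,v→2 1:x→1,e→1,3→1,v→3 2:x→4,e→2,3→5,v→6 3:x→7,e→3,3→3,v→8 4:x→4,e→4,3→9,v→10 5:x→11,e→5,3→5,v→8 6:x→10,e→6,3→12,v→13 7:x→14,e→7,3→15,v→16 8:x→16,e→8,3→8,v→17 9:x→9,e→18,3→9,v→19 10:x→10,e→10,3→20,v→21 11:x→11,e→11,3→9,v→22 12:x→23,e→12,3→12,v→17 13:x→21,e→13,3→14,v→13 14:x→14,e→14,3→18,v→14 15:x→24,e→18,3→15,v→25 16:x→14,e→16,3→25,v→26 17:x→26,e→17,3→14,v→17 18:x→18,e→18,3→18,v→18 19:x→25,e→18,3→19,v→27 20:x→20,e→18,3→20,v→27 21:x→21,e→21,3→24,v→21 22:x→16,e→22,3→19,v→28 23:x→23,e→23,3→20,v→28 24:x→24,e→18,3→18,v→24 25:x→24,e→18,3→25,v→29 26:x→14,e→26,3→24,v→26 27:x→29,e→18,3→24,v→27 28:x→26,e→28,3→24,v→28 29:x→24,e→18,3→24,v→29 (ε-aug+det+¬).
'vx3e': |S_i|=[46, 42, 32, 17, 3] end={s27,s55,s7} rej; 4/4 single-dels accept.
'3vxx3': N↓-sim [46, 36, 26, 15, 5, 2] end={s27,s8} — reject; 5/5 deletions ∈↓L.
'vvv33': |S_i|=[46, 42, 30, 16, 6, 2] end={s27,s8} rej; 5/5 del acc.
3 obstructions.


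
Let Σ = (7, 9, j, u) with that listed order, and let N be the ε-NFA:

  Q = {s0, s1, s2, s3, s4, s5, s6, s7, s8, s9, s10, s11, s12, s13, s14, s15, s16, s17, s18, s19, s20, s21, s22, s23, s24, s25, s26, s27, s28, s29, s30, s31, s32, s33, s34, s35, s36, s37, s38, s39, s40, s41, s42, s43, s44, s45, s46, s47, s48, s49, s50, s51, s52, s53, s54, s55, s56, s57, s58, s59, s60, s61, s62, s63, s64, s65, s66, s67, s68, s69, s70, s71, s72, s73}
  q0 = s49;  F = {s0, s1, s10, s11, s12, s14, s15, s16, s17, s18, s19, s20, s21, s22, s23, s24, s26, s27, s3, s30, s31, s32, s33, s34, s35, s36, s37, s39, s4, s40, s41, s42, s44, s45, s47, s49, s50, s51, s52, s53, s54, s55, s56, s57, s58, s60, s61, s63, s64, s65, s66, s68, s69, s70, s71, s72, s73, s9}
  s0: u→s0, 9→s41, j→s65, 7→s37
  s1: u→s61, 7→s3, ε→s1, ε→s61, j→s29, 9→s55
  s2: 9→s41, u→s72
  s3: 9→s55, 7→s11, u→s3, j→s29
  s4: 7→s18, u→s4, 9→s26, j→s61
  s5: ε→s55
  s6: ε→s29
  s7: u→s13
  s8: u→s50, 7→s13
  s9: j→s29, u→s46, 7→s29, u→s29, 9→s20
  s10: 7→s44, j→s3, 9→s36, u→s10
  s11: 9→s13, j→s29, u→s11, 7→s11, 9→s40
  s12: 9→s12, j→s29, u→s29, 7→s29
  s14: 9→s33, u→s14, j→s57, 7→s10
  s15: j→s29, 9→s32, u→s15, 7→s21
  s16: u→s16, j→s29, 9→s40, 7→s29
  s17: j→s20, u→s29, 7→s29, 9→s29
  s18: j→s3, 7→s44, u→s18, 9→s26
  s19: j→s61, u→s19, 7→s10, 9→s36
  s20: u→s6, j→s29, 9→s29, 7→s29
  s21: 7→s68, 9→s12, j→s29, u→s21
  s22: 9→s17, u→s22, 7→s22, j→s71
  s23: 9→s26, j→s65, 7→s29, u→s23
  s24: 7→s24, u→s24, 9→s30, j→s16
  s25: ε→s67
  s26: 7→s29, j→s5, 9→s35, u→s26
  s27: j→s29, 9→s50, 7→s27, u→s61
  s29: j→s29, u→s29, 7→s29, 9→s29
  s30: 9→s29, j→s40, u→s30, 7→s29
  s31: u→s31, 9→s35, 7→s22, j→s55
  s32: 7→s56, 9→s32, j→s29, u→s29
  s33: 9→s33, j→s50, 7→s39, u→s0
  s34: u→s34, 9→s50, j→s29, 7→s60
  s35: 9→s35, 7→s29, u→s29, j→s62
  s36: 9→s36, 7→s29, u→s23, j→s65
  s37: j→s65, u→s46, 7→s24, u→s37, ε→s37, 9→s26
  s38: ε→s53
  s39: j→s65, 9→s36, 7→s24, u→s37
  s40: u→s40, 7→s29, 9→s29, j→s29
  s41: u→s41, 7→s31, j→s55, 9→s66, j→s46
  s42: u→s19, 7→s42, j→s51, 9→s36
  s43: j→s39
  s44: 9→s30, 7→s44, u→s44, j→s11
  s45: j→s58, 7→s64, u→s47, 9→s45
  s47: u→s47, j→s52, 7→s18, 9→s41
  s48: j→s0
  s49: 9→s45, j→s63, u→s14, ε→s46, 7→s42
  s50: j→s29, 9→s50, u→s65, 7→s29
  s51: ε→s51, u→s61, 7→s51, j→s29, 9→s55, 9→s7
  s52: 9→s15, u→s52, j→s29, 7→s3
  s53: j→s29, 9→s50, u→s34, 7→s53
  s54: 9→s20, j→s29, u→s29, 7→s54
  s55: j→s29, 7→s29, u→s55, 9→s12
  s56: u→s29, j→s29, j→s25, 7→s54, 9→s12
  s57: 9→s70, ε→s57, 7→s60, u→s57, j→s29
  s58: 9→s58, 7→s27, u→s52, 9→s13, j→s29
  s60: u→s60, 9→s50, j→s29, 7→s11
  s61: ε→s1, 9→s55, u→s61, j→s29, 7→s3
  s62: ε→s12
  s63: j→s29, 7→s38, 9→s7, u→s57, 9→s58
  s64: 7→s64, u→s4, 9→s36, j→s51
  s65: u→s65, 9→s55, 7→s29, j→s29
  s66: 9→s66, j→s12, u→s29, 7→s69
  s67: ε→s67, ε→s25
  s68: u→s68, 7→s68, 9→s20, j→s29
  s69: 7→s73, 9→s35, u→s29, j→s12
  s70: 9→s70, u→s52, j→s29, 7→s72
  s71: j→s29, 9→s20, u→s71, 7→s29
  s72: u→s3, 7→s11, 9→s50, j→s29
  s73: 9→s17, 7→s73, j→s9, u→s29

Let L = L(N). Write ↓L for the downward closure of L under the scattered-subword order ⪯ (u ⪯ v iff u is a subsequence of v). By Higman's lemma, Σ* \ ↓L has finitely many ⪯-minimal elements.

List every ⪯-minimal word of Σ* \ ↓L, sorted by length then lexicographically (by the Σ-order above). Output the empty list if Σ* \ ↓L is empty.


Antichain: [jj, 797, u9j7, 7j99u, 9u99u, u7799].

|Q|=74, |F|=58, |δ|=265 (14 ε).
min D↑ (58 st, q0=0, F={12}): 0:7→1,9→2,j→3,u→4 1:7→1,9→5,j→6,u→7 2:7→8,9→2,j→9,u→10 3:7→11,9→9,j→12,u→13 4:7→14,9→15,j→13,u→4 5:7→12,9→5,j→16,u→17 6:7→6,9→18,j→12,u→19 7:7→14,9→5,j→19,u→7 8:7→8,9→5,j→6,u→20 9:7→21,9→9,j→12,u→22 10:7→23,9→24,j→22,u→10 11:7→11,9→25,j→12,u→26 12:7→12,9→12,j→12,u→12 13:7→27,9→28,j→12,u→13 14:7→29,9→5,j→30,u→14 15:7→31,9→15,j→25,u→32 16:7→12,9→18,j→12,u→16 17:7→12,9→33,j→16,u→17 18:7→12,9→34,j→12,u→18 19:7→30,9→18,j→12,u→19 20:7→23,9→33,j→19,u→20 21:7→21,9→25,j→12,u→19 22:7→30,9→35,j→12,u→22 23:7→29,9→33,j→30,u→23 24:7→36,9→37,j→18,u→24 25:7→12,9→25,j→12,u→16 26:7→27,9→25,j→12,u→26 27:7→38,9→25,j→12,u→27 28:7→39,9→28,j→12,u→22 29:7→29,9→40,j→38,u→29 30:7→38,9→18,j→12,u→30 31:7→41,9→5,j→16,u→42 32:7→42,9→24,j→16,u→32 33:7→12,9→43,j→18,u→33 34:7→12,9→34,j→12,u→12 35:7→44,9→45,j→12,u→35 36:7→46,9→43,j→18,u→36 37:7→47,9→37,j→34,u→12 38:7→38,9→48,j→12,u→38 39:7→38,9→25,j→12,u→30 40:7→12,9→12,j→48,u→40 41:7→41,9→40,j→49,u→41 42:7→41,9→33,j→16,u→42 43:7→12,9→43,j→34,u→12 44:7→50,9→34,j→12,u→44 45:7→51,9→45,j→12,u→12 46:7→46,9→52,j→53,u→46 47:7→54,9→43,j→34,u→12 48:7→12,9→12,j→12,u→48 49:7→12,9→48,j→12,u→49 50:7→50,9→55,j→12,u→50 51:7→56,9→34,j→12,u→12 52:7→12,9→12,j→55,u→12 53:7→12,9→55,j→12,u→53 54:7→54,9→52,j→57,u→12 55:7→12,9→12,j→12,u→12 56:7→56,9→55,j→12,u→12 57:7→12,9→55,j→12,u→12.
'jj': run [68, 40, 3] end={s25,s29,s67} rej; 2/2 single-dels accept.
'797': N↓-sim [68, 53, 18, 1] end={s29} ∉↓L; 3/3 deletions ∈↓L.
'u9j7': |S_i|=[68, 57, 45, 16, 1] end={s29} — reject; 4/4 deletions ∈↓L.
'7j99u': N↓-sim [68, 53, 22, 8, 2, 1] end={s29} — reject; 5/5 single-dels accept.
'9u99u': N↓-sim [68, 57, 45, 30, 17, 3] end={s29,s46,s6} ∉↓L; 5/5 single-dels accept.
'u7799': N↓-sim [68, 57, 41, 18, 7, 1] end={s29} rej; 5/5 deletions ∈↓L.
6 minimals (antichain).
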